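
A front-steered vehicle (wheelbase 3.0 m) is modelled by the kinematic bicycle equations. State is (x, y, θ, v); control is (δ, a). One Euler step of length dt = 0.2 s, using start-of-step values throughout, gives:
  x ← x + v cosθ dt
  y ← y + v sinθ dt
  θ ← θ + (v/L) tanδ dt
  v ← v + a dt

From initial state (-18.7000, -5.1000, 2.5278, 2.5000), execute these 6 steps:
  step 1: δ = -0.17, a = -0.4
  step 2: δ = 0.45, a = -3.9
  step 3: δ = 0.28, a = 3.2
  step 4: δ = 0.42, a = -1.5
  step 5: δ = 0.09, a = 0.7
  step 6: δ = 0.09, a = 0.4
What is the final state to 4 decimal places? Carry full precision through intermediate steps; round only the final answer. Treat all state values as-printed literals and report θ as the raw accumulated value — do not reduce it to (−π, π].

(-20.9012, -3.7516, 2.7011, 2.2000)

after step 1 (δ=-0.17, a=-0.4): (-19.108735, -4.812014, 2.499191, 2.420000)
after step 2 (δ=0.45, a=-3.9): (-19.496254, -4.522040, 2.577123, 1.640000)
after step 3 (δ=0.28, a=3.2): (-19.773372, -4.346570, 2.608563, 2.280000)
after step 4 (δ=0.42, a=-1.5): (-20.166112, -4.114856, 2.676442, 1.980000)
after step 5 (δ=0.09, a=0.7): (-20.520038, -3.937227, 2.688354, 2.120000)
after step 6 (δ=0.09, a=0.4): (-20.901228, -3.751566, 2.701108, 2.200000)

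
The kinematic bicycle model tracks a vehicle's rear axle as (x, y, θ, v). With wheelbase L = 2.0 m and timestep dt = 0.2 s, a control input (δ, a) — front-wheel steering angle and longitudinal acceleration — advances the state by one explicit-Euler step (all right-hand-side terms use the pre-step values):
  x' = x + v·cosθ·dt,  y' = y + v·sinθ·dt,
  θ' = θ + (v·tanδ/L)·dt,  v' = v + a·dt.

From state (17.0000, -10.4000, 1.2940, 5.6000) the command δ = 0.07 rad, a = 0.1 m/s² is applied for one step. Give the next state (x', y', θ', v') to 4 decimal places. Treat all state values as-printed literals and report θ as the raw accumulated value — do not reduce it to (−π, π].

(17.3061, -9.3226, 1.3333, 5.6200)

x' = 17.0000 + 5.6000·cos(1.2940)·0.2 = 17.3061
y' = -10.4000 + 5.6000·sin(1.2940)·0.2 = -9.3226
θ' = 1.2940 + (5.6000/2.0)·tan(0.07)·0.2 = 1.3333
v' = 5.6000 + 0.1000·0.2 = 5.6200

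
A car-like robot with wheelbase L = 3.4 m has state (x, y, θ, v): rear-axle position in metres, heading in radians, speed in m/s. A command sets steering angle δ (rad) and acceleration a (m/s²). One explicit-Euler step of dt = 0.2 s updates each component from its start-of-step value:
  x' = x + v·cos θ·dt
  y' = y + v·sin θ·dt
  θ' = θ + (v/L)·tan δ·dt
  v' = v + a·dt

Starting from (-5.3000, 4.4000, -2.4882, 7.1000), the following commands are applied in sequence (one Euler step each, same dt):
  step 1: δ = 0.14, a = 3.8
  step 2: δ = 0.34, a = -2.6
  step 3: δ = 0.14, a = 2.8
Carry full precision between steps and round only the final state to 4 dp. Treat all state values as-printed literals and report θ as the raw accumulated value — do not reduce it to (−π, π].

after step 1 (δ=0.14, a=3.8): (-6.427517, 3.536805, -2.429344, 7.860000)
after step 2 (δ=0.34, a=-2.6): (-7.617355, 2.509445, -2.265793, 7.340000)
after step 3 (δ=0.14, a=2.8): (-8.557437, 1.381939, -2.204948, 7.900000)

(-8.5574, 1.3819, -2.2049, 7.9000)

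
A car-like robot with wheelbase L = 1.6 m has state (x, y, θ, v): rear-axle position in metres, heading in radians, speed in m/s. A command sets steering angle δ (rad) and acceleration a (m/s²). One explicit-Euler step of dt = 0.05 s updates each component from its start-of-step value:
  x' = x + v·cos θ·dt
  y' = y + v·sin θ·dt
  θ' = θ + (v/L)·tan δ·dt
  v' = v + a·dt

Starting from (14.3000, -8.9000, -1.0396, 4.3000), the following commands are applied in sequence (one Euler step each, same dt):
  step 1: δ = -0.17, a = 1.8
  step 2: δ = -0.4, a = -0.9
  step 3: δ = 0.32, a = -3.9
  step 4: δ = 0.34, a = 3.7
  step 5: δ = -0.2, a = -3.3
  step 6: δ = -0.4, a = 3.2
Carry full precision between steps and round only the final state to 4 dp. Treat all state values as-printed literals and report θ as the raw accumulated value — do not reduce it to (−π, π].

(14.9229, -10.0227, -1.1124, 4.3300)

after step 1 (δ=-0.17, a=1.8): (14.408912, -9.085373, -1.062666, 4.390000)
after step 2 (δ=-0.4, a=-0.9): (14.515708, -9.277141, -1.120668, 4.345000)
after step 3 (δ=0.32, a=-3.9): (14.610229, -9.472751, -1.075672, 4.150000)
after step 4 (δ=0.34, a=3.7): (14.708821, -9.655332, -1.029797, 4.335000)
after step 5 (δ=-0.2, a=-3.3): (14.820446, -9.841129, -1.057257, 4.170000)
after step 6 (δ=-0.4, a=3.2): (14.922874, -10.022735, -1.112353, 4.330000)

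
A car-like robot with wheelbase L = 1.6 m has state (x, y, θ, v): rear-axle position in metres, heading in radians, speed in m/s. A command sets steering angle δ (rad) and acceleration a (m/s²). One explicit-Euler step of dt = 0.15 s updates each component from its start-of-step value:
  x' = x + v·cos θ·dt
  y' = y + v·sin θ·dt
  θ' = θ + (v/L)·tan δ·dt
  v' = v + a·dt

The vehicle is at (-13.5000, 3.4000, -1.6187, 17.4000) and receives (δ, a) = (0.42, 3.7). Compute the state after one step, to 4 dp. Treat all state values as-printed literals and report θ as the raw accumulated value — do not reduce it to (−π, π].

(-13.6250, 0.7930, -0.8902, 17.9550)

x' = -13.5000 + 17.4000·cos(-1.6187)·0.15 = -13.6250
y' = 3.4000 + 17.4000·sin(-1.6187)·0.15 = 0.7930
θ' = -1.6187 + (17.4000/1.6)·tan(0.42)·0.15 = -0.8902
v' = 17.4000 + 3.7000·0.15 = 17.9550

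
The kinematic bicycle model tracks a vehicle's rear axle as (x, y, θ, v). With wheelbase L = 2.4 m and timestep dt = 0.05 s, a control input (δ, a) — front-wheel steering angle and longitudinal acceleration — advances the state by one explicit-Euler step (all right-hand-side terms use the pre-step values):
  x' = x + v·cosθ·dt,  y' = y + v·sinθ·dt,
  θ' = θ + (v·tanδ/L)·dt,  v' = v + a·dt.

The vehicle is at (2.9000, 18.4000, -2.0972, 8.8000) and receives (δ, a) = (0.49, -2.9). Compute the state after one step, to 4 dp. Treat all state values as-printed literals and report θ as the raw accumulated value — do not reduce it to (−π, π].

(2.6789, 18.0196, -1.9994, 8.6550)

x' = 2.9000 + 8.8000·cos(-2.0972)·0.05 = 2.6789
y' = 18.4000 + 8.8000·sin(-2.0972)·0.05 = 18.0196
θ' = -2.0972 + (8.8000/2.4)·tan(0.49)·0.05 = -1.9994
v' = 8.8000 − 2.9000·0.05 = 8.6550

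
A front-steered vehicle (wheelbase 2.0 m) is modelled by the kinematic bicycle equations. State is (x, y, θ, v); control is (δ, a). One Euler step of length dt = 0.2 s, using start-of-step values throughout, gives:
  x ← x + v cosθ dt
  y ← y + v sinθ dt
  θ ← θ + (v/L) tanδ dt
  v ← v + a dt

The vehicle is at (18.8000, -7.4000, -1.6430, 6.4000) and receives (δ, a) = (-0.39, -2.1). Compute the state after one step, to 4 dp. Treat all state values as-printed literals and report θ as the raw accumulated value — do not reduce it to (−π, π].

x' = 18.8000 + 6.4000·cos(-1.6430)·0.2 = 18.7077
y' = -7.4000 + 6.4000·sin(-1.6430)·0.2 = -8.6767
θ' = -1.6430 + (6.4000/2.0)·tan(-0.39)·0.2 = -1.9061
v' = 6.4000 − 2.1000·0.2 = 5.9800

(18.7077, -8.6767, -1.9061, 5.9800)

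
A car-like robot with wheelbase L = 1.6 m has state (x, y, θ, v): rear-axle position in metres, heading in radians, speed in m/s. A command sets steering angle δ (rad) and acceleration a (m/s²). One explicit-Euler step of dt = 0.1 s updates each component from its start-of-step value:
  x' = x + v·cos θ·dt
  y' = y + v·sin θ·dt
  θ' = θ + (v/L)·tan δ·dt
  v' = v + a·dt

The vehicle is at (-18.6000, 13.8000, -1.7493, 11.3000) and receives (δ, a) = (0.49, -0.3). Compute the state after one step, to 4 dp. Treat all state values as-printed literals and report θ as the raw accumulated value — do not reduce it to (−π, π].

x' = -18.6000 + 11.3000·cos(-1.7493)·0.1 = -18.8006
y' = 13.8000 + 11.3000·sin(-1.7493)·0.1 = 12.6880
θ' = -1.7493 + (11.3000/1.6)·tan(0.49)·0.1 = -1.3726
v' = 11.3000 − 0.3000·0.1 = 11.2700

(-18.8006, 12.6880, -1.3726, 11.2700)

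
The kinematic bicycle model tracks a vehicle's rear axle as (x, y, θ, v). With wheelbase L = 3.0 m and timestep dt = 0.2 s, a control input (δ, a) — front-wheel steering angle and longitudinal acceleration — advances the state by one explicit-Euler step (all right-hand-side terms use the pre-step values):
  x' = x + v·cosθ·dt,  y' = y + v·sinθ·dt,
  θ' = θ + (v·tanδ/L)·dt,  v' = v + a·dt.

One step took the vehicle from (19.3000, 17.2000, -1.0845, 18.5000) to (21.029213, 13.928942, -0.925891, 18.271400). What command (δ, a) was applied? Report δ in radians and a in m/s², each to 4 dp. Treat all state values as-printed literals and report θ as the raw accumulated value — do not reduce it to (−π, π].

δ = 0.1279, a = -1.1430

a = (v'−v)/dt = (-0.228600)/0.2 = -1.1430
Δθ = θ'−θ = 0.158609;  (v·dt/L) = 18.5000·0.2/3.0 = 1.233333
tan δ = Δθ·L/(v·dt) = 0.128602  →  δ = 0.1279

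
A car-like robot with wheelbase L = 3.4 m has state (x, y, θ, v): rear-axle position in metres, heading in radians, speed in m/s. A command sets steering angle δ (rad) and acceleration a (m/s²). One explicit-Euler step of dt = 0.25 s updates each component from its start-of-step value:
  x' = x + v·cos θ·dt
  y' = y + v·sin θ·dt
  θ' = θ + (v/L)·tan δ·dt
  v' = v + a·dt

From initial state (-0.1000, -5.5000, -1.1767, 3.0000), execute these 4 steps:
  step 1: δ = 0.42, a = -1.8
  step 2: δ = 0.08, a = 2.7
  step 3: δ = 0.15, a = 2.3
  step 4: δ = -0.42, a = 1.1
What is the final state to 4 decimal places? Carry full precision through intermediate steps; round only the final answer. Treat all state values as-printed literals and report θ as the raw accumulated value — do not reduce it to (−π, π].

after step 1 (δ=0.42, a=-1.8): (0.187980, -6.192508, -1.078191, 2.550000)
after step 2 (δ=0.08, a=2.7): (0.489469, -6.754212, -1.063159, 3.225000)
after step 3 (δ=0.15, a=2.3): (0.881398, -7.458790, -1.027320, 3.800000)
after step 4 (δ=-0.42, a=1.1): (1.372656, -8.271911, -1.152098, 4.075000)

(1.3727, -8.2719, -1.1521, 4.0750)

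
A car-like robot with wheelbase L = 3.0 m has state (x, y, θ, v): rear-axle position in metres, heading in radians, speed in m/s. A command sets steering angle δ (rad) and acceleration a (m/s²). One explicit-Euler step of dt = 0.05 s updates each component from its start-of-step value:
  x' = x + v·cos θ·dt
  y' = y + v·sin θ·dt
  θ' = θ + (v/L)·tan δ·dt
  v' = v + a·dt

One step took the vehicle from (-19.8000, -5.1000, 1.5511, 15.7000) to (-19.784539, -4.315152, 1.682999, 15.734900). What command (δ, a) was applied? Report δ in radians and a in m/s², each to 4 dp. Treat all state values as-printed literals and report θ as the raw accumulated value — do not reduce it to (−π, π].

a = (v'−v)/dt = (0.034900)/0.05 = 0.6980
Δθ = θ'−θ = 0.131899;  (v·dt/L) = 15.7000·0.05/3.0 = 0.261667
tan δ = Δθ·L/(v·dt) = 0.504073  →  δ = 0.4669

δ = 0.4669, a = 0.6980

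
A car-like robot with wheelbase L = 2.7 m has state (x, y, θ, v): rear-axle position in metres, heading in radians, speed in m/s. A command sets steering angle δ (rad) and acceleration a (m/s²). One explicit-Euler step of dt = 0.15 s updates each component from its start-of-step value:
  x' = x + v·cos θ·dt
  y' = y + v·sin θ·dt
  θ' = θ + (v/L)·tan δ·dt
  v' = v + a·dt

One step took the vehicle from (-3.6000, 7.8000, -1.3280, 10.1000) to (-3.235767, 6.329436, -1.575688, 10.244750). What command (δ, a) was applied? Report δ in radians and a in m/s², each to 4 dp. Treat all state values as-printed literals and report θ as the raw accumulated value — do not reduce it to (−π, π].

δ = -0.4157, a = 0.9650

a = (v'−v)/dt = (0.144750)/0.15 = 0.9650
Δθ = θ'−θ = -0.247688;  (v·dt/L) = 10.1000·0.15/2.7 = 0.561111
tan δ = Δθ·L/(v·dt) = -0.441424  →  δ = -0.4157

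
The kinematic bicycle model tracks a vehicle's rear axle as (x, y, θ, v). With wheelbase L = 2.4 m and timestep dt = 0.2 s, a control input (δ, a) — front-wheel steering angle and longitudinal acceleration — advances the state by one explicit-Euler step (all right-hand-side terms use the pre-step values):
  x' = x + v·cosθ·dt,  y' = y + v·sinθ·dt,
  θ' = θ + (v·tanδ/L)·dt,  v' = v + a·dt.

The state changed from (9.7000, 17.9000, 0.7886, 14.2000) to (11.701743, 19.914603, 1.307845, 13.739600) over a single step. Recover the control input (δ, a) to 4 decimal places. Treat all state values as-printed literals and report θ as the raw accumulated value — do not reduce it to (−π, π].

a = (v'−v)/dt = (-0.460400)/0.2 = -2.3020
Δθ = θ'−θ = 0.519245;  (v·dt/L) = 14.2000·0.2/2.4 = 1.183333
tan δ = Δθ·L/(v·dt) = 0.438799  →  δ = 0.4135

δ = 0.4135, a = -2.3020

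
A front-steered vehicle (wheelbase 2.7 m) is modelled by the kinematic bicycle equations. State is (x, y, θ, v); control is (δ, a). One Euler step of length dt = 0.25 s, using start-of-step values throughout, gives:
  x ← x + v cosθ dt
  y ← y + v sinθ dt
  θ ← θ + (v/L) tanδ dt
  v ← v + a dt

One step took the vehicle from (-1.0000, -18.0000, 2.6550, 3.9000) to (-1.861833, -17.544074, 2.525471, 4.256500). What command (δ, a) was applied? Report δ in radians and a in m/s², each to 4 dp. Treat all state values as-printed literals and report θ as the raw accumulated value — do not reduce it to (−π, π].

δ = -0.3444, a = 1.4260

a = (v'−v)/dt = (0.356500)/0.25 = 1.4260
Δθ = θ'−θ = -0.129529;  (v·dt/L) = 3.9000·0.25/2.7 = 0.361111
tan δ = Δθ·L/(v·dt) = -0.358696  →  δ = -0.3444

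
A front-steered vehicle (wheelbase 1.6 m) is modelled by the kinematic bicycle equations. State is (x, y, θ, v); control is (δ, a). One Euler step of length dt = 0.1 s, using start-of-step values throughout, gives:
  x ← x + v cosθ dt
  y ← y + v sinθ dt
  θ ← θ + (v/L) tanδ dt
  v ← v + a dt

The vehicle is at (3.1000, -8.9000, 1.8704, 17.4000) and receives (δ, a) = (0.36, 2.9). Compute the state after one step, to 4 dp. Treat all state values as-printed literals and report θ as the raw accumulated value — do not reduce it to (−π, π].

(2.5865, -7.2375, 2.2797, 17.6900)

x' = 3.1000 + 17.4000·cos(1.8704)·0.1 = 2.5865
y' = -8.9000 + 17.4000·sin(1.8704)·0.1 = -7.2375
θ' = 1.8704 + (17.4000/1.6)·tan(0.36)·0.1 = 2.2797
v' = 17.4000 + 2.9000·0.1 = 17.6900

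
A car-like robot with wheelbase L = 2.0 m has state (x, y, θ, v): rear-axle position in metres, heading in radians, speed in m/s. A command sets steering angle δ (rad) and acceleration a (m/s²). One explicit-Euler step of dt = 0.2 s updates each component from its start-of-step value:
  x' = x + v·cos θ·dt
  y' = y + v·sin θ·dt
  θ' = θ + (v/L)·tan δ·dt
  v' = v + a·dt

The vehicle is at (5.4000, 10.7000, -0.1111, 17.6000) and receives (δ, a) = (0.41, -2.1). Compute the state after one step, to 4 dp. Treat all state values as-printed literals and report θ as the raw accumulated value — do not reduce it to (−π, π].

(8.8983, 10.3097, 0.6539, 17.1800)

x' = 5.4000 + 17.6000·cos(-0.1111)·0.2 = 8.8983
y' = 10.7000 + 17.6000·sin(-0.1111)·0.2 = 10.3097
θ' = -0.1111 + (17.6000/2.0)·tan(0.41)·0.2 = 0.6539
v' = 17.6000 − 2.1000·0.2 = 17.1800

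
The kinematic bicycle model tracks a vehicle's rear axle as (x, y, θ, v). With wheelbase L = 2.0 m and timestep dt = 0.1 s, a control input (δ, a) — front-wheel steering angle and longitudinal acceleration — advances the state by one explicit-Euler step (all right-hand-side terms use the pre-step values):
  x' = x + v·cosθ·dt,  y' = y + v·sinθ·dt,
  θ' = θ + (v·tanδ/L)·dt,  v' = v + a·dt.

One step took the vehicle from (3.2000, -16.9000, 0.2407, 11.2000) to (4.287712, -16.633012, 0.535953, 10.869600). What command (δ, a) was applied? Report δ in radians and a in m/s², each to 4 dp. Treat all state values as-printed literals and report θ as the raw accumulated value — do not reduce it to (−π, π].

δ = 0.4852, a = -3.3040

a = (v'−v)/dt = (-0.330400)/0.1 = -3.3040
Δθ = θ'−θ = 0.295253;  (v·dt/L) = 11.2000·0.1/2.0 = 0.560000
tan δ = Δθ·L/(v·dt) = 0.527238  →  δ = 0.4852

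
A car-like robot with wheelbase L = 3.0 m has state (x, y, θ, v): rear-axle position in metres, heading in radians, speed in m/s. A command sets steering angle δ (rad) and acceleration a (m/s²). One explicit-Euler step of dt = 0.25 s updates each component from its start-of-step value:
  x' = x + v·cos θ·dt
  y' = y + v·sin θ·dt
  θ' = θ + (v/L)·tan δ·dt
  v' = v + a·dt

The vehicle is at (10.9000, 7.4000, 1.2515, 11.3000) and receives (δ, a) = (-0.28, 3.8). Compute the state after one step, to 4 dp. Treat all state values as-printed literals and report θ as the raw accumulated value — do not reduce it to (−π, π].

(11.7868, 10.0822, 0.9807, 12.2500)

x' = 10.9000 + 11.3000·cos(1.2515)·0.25 = 11.7868
y' = 7.4000 + 11.3000·sin(1.2515)·0.25 = 10.0822
θ' = 1.2515 + (11.3000/3.0)·tan(-0.28)·0.25 = 0.9807
v' = 11.3000 + 3.8000·0.25 = 12.2500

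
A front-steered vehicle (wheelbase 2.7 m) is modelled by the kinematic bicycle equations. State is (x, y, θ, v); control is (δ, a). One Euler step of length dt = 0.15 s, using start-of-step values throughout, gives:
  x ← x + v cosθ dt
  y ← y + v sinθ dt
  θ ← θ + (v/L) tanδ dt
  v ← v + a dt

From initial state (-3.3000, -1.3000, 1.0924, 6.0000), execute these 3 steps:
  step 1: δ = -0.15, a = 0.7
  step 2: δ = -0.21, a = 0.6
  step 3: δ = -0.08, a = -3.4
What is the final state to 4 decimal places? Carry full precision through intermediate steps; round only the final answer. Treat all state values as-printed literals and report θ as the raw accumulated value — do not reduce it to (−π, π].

(-1.8982, 1.0560, 0.9421, 5.6850)

after step 1 (δ=-0.15, a=0.7): (-2.885679, -0.501039, 1.042022, 6.105000)
after step 2 (δ=-0.21, a=0.6): (-2.423706, 0.289643, 0.969731, 6.195000)
after step 3 (δ=-0.08, a=-3.4): (-1.898195, 1.056027, 0.942139, 5.685000)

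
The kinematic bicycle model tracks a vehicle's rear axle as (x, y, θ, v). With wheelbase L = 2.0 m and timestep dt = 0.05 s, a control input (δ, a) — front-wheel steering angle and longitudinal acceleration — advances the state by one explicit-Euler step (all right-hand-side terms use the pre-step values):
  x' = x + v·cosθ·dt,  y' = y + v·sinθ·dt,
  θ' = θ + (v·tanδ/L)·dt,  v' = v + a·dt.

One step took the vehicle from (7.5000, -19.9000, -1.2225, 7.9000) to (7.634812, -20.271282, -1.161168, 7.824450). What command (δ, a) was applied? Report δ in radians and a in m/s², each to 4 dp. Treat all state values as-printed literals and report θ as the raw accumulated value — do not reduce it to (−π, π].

a = (v'−v)/dt = (-0.075550)/0.05 = -1.5110
Δθ = θ'−θ = 0.061332;  (v·dt/L) = 7.9000·0.05/2.0 = 0.197500
tan δ = Δθ·L/(v·dt) = 0.310542  →  δ = 0.3011

δ = 0.3011, a = -1.5110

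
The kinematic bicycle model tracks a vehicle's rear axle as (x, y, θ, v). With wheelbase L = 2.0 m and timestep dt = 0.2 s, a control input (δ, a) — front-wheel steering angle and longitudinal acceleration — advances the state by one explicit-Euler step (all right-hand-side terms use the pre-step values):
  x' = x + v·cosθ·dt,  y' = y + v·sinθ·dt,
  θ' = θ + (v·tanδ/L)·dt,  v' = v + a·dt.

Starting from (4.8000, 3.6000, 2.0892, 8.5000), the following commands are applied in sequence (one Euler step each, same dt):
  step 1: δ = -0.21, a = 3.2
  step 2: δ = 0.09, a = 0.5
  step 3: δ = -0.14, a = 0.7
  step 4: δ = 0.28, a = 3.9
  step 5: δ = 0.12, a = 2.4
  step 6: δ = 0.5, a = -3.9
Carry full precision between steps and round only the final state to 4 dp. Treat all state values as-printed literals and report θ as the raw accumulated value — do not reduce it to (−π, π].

(-0.3548, 13.6620, 2.8338, 9.8600)

after step 1 (δ=-0.21, a=3.2): (3.957660, 5.076639, 1.908029, 9.140000)
after step 2 (δ=0.09, a=0.5): (3.352817, 6.801675, 1.990512, 9.240000)
after step 3 (δ=-0.14, a=0.7): (2.599756, 8.489278, 1.860300, 9.380000)
after step 4 (δ=0.28, a=3.9): (2.064202, 10.287209, 2.130026, 10.160000)
after step 5 (δ=0.12, a=2.4): (0.986158, 12.009663, 2.252534, 10.640000)
after step 6 (δ=0.5, a=-3.9): (-0.354787, 13.662009, 2.833800, 9.860000)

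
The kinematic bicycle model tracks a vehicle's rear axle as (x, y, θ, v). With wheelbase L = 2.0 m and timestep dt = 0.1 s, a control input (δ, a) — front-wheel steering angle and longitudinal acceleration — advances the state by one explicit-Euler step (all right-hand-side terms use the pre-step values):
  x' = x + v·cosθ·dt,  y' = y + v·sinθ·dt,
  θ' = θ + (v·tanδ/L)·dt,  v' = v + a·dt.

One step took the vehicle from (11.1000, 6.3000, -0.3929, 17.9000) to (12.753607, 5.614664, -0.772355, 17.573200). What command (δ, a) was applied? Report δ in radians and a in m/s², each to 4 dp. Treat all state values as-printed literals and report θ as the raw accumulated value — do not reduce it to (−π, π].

a = (v'−v)/dt = (-0.326800)/0.1 = -3.2680
Δθ = θ'−θ = -0.379455;  (v·dt/L) = 17.9000·0.1/2.0 = 0.895000
tan δ = Δθ·L/(v·dt) = -0.423972  →  δ = -0.4010

δ = -0.4010, a = -3.2680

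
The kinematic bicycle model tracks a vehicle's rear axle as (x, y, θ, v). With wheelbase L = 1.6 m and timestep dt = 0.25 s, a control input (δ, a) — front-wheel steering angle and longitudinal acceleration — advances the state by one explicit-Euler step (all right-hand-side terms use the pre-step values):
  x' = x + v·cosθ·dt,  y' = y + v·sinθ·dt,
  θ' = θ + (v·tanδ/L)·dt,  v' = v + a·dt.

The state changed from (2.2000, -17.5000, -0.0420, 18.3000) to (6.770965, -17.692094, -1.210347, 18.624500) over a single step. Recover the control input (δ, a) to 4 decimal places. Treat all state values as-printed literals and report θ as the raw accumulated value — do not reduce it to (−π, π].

δ = -0.3879, a = 1.2980

a = (v'−v)/dt = (0.324500)/0.25 = 1.2980
Δθ = θ'−θ = -1.168347;  (v·dt/L) = 18.3000·0.25/1.6 = 2.859375
tan δ = Δθ·L/(v·dt) = -0.408602  →  δ = -0.3879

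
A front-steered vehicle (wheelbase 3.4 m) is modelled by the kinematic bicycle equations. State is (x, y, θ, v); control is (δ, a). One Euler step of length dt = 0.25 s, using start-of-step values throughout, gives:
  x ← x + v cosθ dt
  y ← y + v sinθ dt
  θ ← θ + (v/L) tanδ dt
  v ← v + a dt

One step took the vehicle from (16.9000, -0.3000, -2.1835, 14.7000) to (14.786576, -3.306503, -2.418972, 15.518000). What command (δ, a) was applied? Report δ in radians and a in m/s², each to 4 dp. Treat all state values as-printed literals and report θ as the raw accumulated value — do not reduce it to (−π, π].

δ = -0.2145, a = 3.2720

a = (v'−v)/dt = (0.818000)/0.25 = 3.2720
Δθ = θ'−θ = -0.235472;  (v·dt/L) = 14.7000·0.25/3.4 = 1.080882
tan δ = Δθ·L/(v·dt) = -0.217852  →  δ = -0.2145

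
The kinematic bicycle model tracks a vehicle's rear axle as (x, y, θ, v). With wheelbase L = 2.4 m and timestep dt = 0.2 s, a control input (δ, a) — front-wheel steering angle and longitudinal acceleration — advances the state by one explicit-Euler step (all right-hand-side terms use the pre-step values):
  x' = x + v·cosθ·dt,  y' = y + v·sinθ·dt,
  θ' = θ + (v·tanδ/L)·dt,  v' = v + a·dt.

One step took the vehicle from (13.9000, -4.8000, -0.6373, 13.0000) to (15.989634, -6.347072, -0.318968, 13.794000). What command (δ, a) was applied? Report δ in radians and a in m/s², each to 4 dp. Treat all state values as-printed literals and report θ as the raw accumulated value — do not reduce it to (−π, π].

δ = 0.2858, a = 3.9700

a = (v'−v)/dt = (0.794000)/0.2 = 3.9700
Δθ = θ'−θ = 0.318332;  (v·dt/L) = 13.0000·0.2/2.4 = 1.083333
tan δ = Δθ·L/(v·dt) = 0.293845  →  δ = 0.2858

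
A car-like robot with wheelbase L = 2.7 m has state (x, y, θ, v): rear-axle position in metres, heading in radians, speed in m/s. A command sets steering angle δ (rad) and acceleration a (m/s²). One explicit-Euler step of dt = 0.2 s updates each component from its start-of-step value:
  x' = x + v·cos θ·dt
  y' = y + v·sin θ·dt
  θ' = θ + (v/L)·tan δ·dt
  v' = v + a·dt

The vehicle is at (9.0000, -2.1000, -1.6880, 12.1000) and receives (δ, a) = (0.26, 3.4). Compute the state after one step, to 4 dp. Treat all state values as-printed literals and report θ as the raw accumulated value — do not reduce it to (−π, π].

(8.7170, -4.5034, -1.4496, 12.7800)

x' = 9.0000 + 12.1000·cos(-1.6880)·0.2 = 8.7170
y' = -2.1000 + 12.1000·sin(-1.6880)·0.2 = -4.5034
θ' = -1.6880 + (12.1000/2.7)·tan(0.26)·0.2 = -1.4496
v' = 12.1000 + 3.4000·0.2 = 12.7800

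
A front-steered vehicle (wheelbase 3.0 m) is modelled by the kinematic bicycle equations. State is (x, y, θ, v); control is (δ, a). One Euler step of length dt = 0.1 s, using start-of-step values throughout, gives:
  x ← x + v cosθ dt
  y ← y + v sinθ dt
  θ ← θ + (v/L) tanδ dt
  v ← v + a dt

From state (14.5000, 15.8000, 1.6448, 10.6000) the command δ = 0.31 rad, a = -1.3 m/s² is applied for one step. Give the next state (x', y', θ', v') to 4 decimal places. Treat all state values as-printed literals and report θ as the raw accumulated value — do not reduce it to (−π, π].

x' = 14.5000 + 10.6000·cos(1.6448)·0.1 = 14.4216
y' = 15.8000 + 10.6000·sin(1.6448)·0.1 = 16.8571
θ' = 1.6448 + (10.6000/3.0)·tan(0.31)·0.1 = 1.7580
v' = 10.6000 − 1.3000·0.1 = 10.4700

(14.4216, 16.8571, 1.7580, 10.4700)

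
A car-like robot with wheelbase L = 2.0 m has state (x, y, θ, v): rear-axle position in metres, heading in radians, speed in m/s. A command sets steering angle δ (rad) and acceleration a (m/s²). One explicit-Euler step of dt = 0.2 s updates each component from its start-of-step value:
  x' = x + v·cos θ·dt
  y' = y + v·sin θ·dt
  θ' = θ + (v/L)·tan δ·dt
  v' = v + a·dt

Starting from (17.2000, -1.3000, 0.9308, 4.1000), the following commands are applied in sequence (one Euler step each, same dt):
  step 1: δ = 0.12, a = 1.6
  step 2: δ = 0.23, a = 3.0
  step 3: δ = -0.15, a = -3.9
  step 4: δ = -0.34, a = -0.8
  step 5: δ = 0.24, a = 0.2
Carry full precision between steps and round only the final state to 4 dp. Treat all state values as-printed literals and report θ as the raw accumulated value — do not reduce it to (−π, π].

after step 1 (δ=0.12, a=1.6): (17.689698, -0.642280, 0.980238, 4.420000)
after step 2 (δ=0.23, a=3.0): (18.181931, 0.091997, 1.083729, 5.020000)
after step 3 (δ=-0.15, a=-3.9): (18.651840, 0.979241, 1.007859, 4.240000)
after step 4 (δ=-0.34, a=-0.8): (19.104394, 1.696387, 0.857875, 4.080000)
after step 5 (δ=0.24, a=0.2): (19.638096, 2.313654, 0.957719, 4.120000)

(19.6381, 2.3137, 0.9577, 4.1200)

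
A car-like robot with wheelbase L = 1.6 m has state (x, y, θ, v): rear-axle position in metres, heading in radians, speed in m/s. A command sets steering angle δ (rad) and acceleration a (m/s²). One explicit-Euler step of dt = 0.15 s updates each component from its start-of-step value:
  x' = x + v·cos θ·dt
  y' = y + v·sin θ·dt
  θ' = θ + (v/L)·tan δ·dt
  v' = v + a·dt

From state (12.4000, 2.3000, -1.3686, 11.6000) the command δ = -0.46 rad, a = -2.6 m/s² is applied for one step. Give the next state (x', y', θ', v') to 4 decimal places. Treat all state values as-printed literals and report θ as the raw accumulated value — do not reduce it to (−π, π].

(12.7494, 0.5954, -1.9074, 11.2100)

x' = 12.4000 + 11.6000·cos(-1.3686)·0.15 = 12.7494
y' = 2.3000 + 11.6000·sin(-1.3686)·0.15 = 0.5954
θ' = -1.3686 + (11.6000/1.6)·tan(-0.46)·0.15 = -1.9074
v' = 11.6000 − 2.6000·0.15 = 11.2100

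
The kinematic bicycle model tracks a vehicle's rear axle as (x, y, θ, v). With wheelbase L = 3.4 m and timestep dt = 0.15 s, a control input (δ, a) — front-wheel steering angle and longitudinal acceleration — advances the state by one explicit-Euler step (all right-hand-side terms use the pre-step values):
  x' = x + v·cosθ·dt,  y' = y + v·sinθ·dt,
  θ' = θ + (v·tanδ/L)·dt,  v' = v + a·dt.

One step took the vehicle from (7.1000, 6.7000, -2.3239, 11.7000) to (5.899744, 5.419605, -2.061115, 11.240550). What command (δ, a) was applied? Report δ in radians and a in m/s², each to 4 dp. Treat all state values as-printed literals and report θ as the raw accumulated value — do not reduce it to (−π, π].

δ = 0.4709, a = -3.0630

a = (v'−v)/dt = (-0.459450)/0.15 = -3.0630
Δθ = θ'−θ = 0.262785;  (v·dt/L) = 11.7000·0.15/3.4 = 0.516176
tan δ = Δθ·L/(v·dt) = 0.509099  →  δ = 0.4709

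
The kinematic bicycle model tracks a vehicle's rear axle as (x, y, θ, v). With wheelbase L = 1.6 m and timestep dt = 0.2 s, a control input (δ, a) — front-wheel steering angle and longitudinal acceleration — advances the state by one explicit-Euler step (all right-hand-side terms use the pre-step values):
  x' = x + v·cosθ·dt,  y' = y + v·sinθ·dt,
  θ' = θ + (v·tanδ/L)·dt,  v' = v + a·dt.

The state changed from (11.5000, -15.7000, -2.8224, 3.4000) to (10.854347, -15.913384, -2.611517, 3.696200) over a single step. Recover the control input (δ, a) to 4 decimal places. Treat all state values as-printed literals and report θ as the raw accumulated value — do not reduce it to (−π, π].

a = (v'−v)/dt = (0.296200)/0.2 = 1.4810
Δθ = θ'−θ = 0.210883;  (v·dt/L) = 3.4000·0.2/1.6 = 0.425000
tan δ = Δθ·L/(v·dt) = 0.496195  →  δ = 0.4606

δ = 0.4606, a = 1.4810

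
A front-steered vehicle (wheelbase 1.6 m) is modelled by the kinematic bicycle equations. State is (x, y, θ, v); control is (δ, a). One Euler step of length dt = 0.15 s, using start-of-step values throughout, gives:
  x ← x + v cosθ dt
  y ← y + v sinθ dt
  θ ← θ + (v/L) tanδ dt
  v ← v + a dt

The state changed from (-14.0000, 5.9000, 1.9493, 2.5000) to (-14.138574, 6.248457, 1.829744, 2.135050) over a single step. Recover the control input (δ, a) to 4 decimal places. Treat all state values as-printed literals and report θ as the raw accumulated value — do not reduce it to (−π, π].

a = (v'−v)/dt = (-0.364950)/0.15 = -2.4330
Δθ = θ'−θ = -0.119556;  (v·dt/L) = 2.5000·0.15/1.6 = 0.234375
tan δ = Δθ·L/(v·dt) = -0.510106  →  δ = -0.4717

δ = -0.4717, a = -2.4330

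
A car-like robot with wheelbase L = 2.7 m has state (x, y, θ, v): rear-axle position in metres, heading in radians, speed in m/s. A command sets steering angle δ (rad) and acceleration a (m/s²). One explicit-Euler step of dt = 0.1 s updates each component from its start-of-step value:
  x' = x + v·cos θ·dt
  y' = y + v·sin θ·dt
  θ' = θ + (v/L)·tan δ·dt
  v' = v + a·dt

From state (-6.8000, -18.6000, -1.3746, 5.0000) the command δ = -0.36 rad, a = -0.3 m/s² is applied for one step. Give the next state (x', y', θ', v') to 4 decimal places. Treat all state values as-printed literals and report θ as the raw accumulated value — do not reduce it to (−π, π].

x' = -6.8000 + 5.0000·cos(-1.3746)·0.1 = -6.7025
y' = -18.6000 + 5.0000·sin(-1.3746)·0.1 = -19.0904
θ' = -1.3746 + (5.0000/2.7)·tan(-0.36)·0.1 = -1.4443
v' = 5.0000 − 0.3000·0.1 = 4.9700

(-6.7025, -19.0904, -1.4443, 4.9700)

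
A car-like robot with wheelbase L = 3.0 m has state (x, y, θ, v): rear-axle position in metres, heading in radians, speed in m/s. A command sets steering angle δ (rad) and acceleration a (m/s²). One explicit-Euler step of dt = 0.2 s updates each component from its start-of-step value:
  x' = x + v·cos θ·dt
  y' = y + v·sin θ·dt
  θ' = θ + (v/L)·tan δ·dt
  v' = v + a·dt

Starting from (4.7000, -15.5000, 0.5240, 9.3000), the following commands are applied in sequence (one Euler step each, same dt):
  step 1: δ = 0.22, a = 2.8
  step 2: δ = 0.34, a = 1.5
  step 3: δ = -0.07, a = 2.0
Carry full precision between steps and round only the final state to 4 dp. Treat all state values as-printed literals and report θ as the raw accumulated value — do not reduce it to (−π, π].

after step 1 (δ=0.22, a=2.8): (6.310434, -14.569354, 0.662644, 9.860000)
after step 2 (δ=0.34, a=1.5): (7.865096, -13.356173, 0.895167, 10.160000)
after step 3 (δ=-0.07, a=2.0): (9.135886, -11.770575, 0.847676, 10.560000)

(9.1359, -11.7706, 0.8477, 10.5600)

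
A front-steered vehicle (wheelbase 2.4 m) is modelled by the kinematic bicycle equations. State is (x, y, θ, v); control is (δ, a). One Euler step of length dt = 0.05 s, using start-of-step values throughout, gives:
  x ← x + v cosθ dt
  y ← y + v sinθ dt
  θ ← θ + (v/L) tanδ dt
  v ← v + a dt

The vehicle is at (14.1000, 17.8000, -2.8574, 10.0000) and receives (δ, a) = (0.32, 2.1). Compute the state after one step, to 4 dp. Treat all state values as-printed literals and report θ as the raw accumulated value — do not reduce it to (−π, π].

x' = 14.1000 + 10.0000·cos(-2.8574)·0.05 = 13.6201
y' = 17.8000 + 10.0000·sin(-2.8574)·0.05 = 17.6598
θ' = -2.8574 + (10.0000/2.4)·tan(0.32)·0.05 = -2.7884
v' = 10.0000 + 2.1000·0.05 = 10.1050

(13.6201, 17.6598, -2.7884, 10.1050)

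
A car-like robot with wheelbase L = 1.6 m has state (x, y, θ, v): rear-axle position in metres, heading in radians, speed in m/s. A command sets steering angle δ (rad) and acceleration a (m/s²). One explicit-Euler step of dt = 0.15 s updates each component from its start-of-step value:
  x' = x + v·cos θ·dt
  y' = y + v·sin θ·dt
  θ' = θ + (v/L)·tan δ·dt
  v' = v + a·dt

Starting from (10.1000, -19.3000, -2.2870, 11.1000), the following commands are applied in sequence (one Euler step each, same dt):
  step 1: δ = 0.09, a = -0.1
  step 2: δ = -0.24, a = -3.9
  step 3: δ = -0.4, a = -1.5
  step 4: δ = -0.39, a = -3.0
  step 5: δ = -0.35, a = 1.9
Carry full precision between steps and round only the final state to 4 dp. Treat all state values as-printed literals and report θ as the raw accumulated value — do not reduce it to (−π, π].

after step 1 (δ=0.09, a=-0.1): (9.006884, -20.555915, -2.193090, 11.085000)
after step 2 (δ=-0.24, a=-3.9): (8.037667, -21.906972, -2.447404, 10.500000)
after step 3 (δ=-0.4, a=-1.5): (6.827164, -22.914597, -2.863591, 10.275000)
after step 4 (δ=-0.39, a=-3.0): (5.345089, -23.337569, -3.259553, 9.825000)
after step 5 (δ=-0.35, a=1.9): (3.881580, -23.164128, -3.595778, 10.110000)

(3.8816, -23.1641, -3.5958, 10.1100)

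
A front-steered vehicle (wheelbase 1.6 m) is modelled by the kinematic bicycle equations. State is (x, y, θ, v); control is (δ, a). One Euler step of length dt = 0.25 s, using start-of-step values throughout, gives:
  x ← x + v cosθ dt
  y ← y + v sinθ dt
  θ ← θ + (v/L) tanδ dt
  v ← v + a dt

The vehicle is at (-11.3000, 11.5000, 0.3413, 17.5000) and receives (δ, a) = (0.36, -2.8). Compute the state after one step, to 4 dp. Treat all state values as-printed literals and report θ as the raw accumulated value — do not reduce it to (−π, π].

x' = -11.3000 + 17.5000·cos(0.3413)·0.25 = -7.1773
y' = 11.5000 + 17.5000·sin(0.3413)·0.25 = 12.9644
θ' = 0.3413 + (17.5000/1.6)·tan(0.36)·0.25 = 1.3705
v' = 17.5000 − 2.8000·0.25 = 16.8000

(-7.1773, 12.9644, 1.3705, 16.8000)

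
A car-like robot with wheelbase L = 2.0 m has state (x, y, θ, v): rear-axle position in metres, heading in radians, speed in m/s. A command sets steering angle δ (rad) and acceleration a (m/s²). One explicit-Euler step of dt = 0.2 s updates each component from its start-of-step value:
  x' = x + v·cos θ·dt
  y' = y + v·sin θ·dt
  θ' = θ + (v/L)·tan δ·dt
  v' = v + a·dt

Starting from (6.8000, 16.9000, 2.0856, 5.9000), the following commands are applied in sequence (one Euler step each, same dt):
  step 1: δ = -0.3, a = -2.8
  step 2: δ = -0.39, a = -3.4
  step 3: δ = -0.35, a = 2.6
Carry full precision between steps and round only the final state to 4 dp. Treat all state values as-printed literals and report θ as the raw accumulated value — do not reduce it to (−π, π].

after step 1 (δ=-0.3, a=-2.8): (6.219011, 17.927059, 1.903092, 5.340000)
after step 2 (δ=-0.39, a=-3.4): (5.870614, 18.936636, 1.683588, 4.660000)
after step 3 (δ=-0.35, a=2.6): (5.765715, 19.862714, 1.513485, 5.180000)

(5.7657, 19.8627, 1.5135, 5.1800)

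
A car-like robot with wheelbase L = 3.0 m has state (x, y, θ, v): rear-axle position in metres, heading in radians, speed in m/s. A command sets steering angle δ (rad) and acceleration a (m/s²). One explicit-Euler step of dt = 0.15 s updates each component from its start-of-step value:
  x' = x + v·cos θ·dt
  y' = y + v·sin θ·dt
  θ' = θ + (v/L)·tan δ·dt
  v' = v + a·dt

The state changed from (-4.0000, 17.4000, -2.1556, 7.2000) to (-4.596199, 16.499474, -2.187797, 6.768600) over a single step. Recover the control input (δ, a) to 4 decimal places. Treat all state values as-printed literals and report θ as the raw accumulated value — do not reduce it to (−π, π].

a = (v'−v)/dt = (-0.431400)/0.15 = -2.8760
Δθ = θ'−θ = -0.032197;  (v·dt/L) = 7.2000·0.15/3.0 = 0.360000
tan δ = Δθ·L/(v·dt) = -0.089436  →  δ = -0.0892

δ = -0.0892, a = -2.8760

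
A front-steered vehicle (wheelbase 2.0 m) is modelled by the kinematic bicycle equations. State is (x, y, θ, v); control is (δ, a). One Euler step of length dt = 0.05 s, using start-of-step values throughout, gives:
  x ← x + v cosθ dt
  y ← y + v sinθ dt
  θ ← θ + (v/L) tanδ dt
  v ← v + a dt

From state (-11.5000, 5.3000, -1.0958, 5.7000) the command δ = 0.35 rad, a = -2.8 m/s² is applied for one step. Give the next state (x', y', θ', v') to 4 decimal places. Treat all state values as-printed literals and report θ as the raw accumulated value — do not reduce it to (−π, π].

(-11.3697, 5.0466, -1.0438, 5.5600)

x' = -11.5000 + 5.7000·cos(-1.0958)·0.05 = -11.3697
y' = 5.3000 + 5.7000·sin(-1.0958)·0.05 = 5.0466
θ' = -1.0958 + (5.7000/2.0)·tan(0.35)·0.05 = -1.0438
v' = 5.7000 − 2.8000·0.05 = 5.5600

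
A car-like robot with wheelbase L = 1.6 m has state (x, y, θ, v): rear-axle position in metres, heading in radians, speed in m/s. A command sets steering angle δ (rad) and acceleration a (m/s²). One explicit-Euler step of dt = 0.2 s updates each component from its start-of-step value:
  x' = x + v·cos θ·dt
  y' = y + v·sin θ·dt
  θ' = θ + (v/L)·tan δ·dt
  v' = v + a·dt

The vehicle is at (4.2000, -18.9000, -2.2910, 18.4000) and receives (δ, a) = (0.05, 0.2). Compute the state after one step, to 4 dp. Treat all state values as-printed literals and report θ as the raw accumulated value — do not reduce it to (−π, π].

(1.7729, -21.6662, -2.1759, 18.4400)

x' = 4.2000 + 18.4000·cos(-2.2910)·0.2 = 1.7729
y' = -18.9000 + 18.4000·sin(-2.2910)·0.2 = -21.6662
θ' = -2.2910 + (18.4000/1.6)·tan(0.05)·0.2 = -2.1759
v' = 18.4000 + 0.2000·0.2 = 18.4400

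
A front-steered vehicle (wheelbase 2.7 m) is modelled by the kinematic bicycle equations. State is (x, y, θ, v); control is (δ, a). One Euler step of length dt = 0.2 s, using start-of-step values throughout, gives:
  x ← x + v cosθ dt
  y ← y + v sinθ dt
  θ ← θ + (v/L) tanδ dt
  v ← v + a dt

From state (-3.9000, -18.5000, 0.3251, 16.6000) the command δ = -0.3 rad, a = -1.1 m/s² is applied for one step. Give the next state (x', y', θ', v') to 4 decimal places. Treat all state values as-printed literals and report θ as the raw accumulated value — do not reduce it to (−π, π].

x' = -3.9000 + 16.6000·cos(0.3251)·0.2 = -0.7539
y' = -18.5000 + 16.6000·sin(0.3251)·0.2 = -17.4396
θ' = 0.3251 + (16.6000/2.7)·tan(-0.3)·0.2 = -0.0553
v' = 16.6000 − 1.1000·0.2 = 16.3800

(-0.7539, -17.4396, -0.0553, 16.3800)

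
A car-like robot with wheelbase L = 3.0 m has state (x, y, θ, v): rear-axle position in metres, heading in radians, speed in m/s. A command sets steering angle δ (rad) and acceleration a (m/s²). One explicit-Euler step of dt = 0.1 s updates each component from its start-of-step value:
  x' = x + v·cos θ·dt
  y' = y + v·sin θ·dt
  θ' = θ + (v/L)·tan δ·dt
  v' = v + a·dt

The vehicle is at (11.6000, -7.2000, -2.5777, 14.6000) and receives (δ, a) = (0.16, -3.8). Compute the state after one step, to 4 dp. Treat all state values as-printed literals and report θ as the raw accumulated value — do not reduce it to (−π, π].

(10.3660, -7.9803, -2.4992, 14.2200)

x' = 11.6000 + 14.6000·cos(-2.5777)·0.1 = 10.3660
y' = -7.2000 + 14.6000·sin(-2.5777)·0.1 = -7.9803
θ' = -2.5777 + (14.6000/3.0)·tan(0.16)·0.1 = -2.4992
v' = 14.6000 − 3.8000·0.1 = 14.2200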